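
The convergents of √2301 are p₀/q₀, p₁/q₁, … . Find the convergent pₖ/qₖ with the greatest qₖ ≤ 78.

√2301 = [47; 1, 30, 1, 94, …] (period length 4).
Convergents:
  p_0/q_0 = 47/1
  p_1/q_1 = 48/1
  p_2/q_2 = 1487/31
  p_3/q_3 = 1535/32
  p_4/q_4 = 145777/3039
q_3 = 32 ≤ 78 < 3039 = q_4, so the answer is 1535/32.

1535/32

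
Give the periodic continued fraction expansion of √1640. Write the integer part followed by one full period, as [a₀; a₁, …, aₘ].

[40; 2, 80]

a₀ = ⌊√1640⌋ = 40.
With m₀=0, d₀=1 and mₖ₊₁ = dₖaₖ − mₖ, dₖ₊₁ = (n − mₖ₊₁²)/dₖ, aₖ₊₁ = ⌊(a₀+mₖ₊₁)/dₖ₊₁⌋:
  k=1: m=40, d=40, a=2
  k=2: m=40, d=1, a=80
d=1 and a=2a₀=80 at k=2, so the next step gives (m, d) = (40, 40) again — its k=1 value — and the period has length 2.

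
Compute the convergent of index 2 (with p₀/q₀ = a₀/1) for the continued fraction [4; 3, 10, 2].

134/31

Using pₖ = aₖpₖ₋₁ + pₖ₋₂, qₖ = aₖqₖ₋₁ + qₖ₋₂ (with p₋₁=1, p₋₂=0, q₋₁=0, q₋₂=1):
  k=0: a=4, p=4, q=1
  k=1: a=3, p=13, q=3
  k=2: a=10, p=134, q=31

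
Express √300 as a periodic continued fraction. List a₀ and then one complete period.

[17; 3, 8, 3, 34]

a₀ = ⌊√300⌋ = 17.
With m₀=0, d₀=1 and mₖ₊₁ = dₖaₖ − mₖ, dₖ₊₁ = (n − mₖ₊₁²)/dₖ, aₖ₊₁ = ⌊(a₀+mₖ₊₁)/dₖ₊₁⌋:
  k=1: m=17, d=11, a=3
  k=2: m=16, d=4, a=8
  k=3: m=16, d=11, a=3
  k=4: m=17, d=1, a=34
d=1 and a=2a₀=34 at k=4, so the next step gives (m, d) = (17, 11) again — its k=1 value — and the period has length 4.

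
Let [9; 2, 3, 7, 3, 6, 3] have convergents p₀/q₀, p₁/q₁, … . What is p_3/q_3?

Using pₖ = aₖpₖ₋₁ + pₖ₋₂, qₖ = aₖqₖ₋₁ + qₖ₋₂ (with p₋₁=1, p₋₂=0, q₋₁=0, q₋₂=1):
  k=0: a=9, p=9, q=1
  k=1: a=2, p=19, q=2
  k=2: a=3, p=66, q=7
  k=3: a=7, p=481, q=51

481/51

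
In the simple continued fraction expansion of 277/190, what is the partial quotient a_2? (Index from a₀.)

277 = 1·190 + 87   →  a_0 = 1
190 = 2·87 + 16   →  a_1 = 2
87 = 5·16 + 7   →  a_2 = 5

5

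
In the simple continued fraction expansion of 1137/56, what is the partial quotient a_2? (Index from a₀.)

1137 = 20·56 + 17   →  a_0 = 20
56 = 3·17 + 5   →  a_1 = 3
17 = 3·5 + 2   →  a_2 = 3

3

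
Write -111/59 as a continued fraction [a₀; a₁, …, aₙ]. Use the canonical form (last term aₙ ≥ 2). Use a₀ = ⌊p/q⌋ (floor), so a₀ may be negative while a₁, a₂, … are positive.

-111 = -2*59 + 7
59 = 8*7 + 3
7 = 2*3 + 1
3 = 3*1 + 0  (stop)
So -111/59 = [-2; 8, 2, 3].

[-2; 8, 2, 3]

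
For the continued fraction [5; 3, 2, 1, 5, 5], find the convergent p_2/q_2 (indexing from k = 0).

Using pₖ = aₖpₖ₋₁ + pₖ₋₂, qₖ = aₖqₖ₋₁ + qₖ₋₂ (with p₋₁=1, p₋₂=0, q₋₁=0, q₋₂=1):
  k=0: a=5, p=5, q=1
  k=1: a=3, p=16, q=3
  k=2: a=2, p=37, q=7

37/7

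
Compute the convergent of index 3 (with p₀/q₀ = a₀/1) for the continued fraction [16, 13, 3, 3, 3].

2138/133

Using pₖ = aₖpₖ₋₁ + pₖ₋₂, qₖ = aₖqₖ₋₁ + qₖ₋₂ (with p₋₁=1, p₋₂=0, q₋₁=0, q₋₂=1):
  k=0: a=16, p=16, q=1
  k=1: a=13, p=209, q=13
  k=2: a=3, p=643, q=40
  k=3: a=3, p=2138, q=133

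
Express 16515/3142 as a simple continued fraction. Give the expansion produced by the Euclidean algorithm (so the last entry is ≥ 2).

[5; 3, 1, 9, 3, 8, 3]

16515 = 5·3142 + 805
3142 = 3·805 + 727
805 = 1·727 + 78
727 = 9·78 + 25
78 = 3·25 + 3
25 = 8·3 + 1
3 = 3·1 + 0  (stop)
So 16515/3142 = [5; 3, 1, 9, 3, 8, 3].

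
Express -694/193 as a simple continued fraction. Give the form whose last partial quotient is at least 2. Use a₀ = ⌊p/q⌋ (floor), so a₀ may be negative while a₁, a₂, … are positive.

-694 = -4*193 + 78
193 = 2*78 + 37
78 = 2*37 + 4
37 = 9*4 + 1
4 = 4*1 + 0  (stop)
So -694/193 = [-4; 2, 2, 9, 4].

[-4; 2, 2, 9, 4]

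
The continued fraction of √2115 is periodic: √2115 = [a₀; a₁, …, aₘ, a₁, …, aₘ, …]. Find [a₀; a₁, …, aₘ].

a₀ = ⌊√2115⌋ = 45.
With m₀=0, d₀=1 and mₖ₊₁ = dₖaₖ − mₖ, dₖ₊₁ = (n − mₖ₊₁²)/dₖ, aₖ₊₁ = ⌊(a₀+mₖ₊₁)/dₖ₊₁⌋:
  k=1: m=45, d=90, a=1
  k=2: m=45, d=1, a=90
d=1 and a=2a₀=90 at k=2, so the next step gives (m, d) = (45, 90) again — its k=1 value — and the period has length 2.

[45; 1, 90]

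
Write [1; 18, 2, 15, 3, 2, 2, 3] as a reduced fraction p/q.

35695/33863

Using pₖ = aₖpₖ₋₁ + pₖ₋₂ and qₖ = aₖqₖ₋₁ + qₖ₋₂:
  k=0: a=1, p=1, q=1
  k=1: a=18, p=19, q=18
  k=2: a=2, p=39, q=37
  k=3: a=15, p=604, q=573
  k=4: a=3, p=1851, q=1756
  k=5: a=2, p=4306, q=4085
  k=6: a=2, p=10463, q=9926
  k=7: a=3, p=35695, q=33863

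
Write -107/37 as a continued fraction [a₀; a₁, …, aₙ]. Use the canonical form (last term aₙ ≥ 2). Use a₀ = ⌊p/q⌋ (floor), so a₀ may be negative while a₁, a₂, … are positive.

-107 = -3·37 + 4
37 = 9·4 + 1
4 = 4·1 + 0  (stop)
So -107/37 = [-3; 9, 4].

[-3; 9, 4]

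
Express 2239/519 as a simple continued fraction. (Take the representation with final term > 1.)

[4; 3, 5, 2, 3, 4]

2239 = 4×519 + 163
519 = 3×163 + 30
163 = 5×30 + 13
30 = 2×13 + 4
13 = 3×4 + 1
4 = 4×1 + 0  (stop)
So 2239/519 = [4; 3, 5, 2, 3, 4].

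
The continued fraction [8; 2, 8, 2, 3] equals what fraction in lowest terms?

Using pₖ = aₖpₖ₋₁ + pₖ₋₂ and qₖ = aₖqₖ₋₁ + qₖ₋₂:
  k=0: a=8, p=8, q=1
  k=1: a=2, p=17, q=2
  k=2: a=8, p=144, q=17
  k=3: a=2, p=305, q=36
  k=4: a=3, p=1059, q=125

1059/125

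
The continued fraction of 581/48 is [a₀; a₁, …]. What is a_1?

581 = 12·48 + 5   →  a_0 = 12
48 = 9·5 + 3   →  a_1 = 9

9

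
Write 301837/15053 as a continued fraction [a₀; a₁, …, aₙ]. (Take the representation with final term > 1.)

[20; 19, 2, 1, 2, 8, 2, 5]

301837 = 20·15053 + 777
15053 = 19·777 + 290
777 = 2·290 + 197
290 = 1·197 + 93
197 = 2·93 + 11
93 = 8·11 + 5
11 = 2·5 + 1
5 = 5·1 + 0  (stop)
So 301837/15053 = [20; 19, 2, 1, 2, 8, 2, 5].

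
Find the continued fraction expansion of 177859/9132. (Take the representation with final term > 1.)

177859 = 19*9132 + 4351
9132 = 2*4351 + 430
4351 = 10*430 + 51
430 = 8*51 + 22
51 = 2*22 + 7
22 = 3*7 + 1
7 = 7*1 + 0  (stop)
So 177859/9132 = [19; 2, 10, 8, 2, 3, 7].

[19; 2, 10, 8, 2, 3, 7]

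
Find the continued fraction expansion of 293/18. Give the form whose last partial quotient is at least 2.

[16; 3, 1, 1, 2]

293 = 16·18 + 5
18 = 3·5 + 3
5 = 1·3 + 2
3 = 1·2 + 1
2 = 2·1 + 0  (stop)
So 293/18 = [16; 3, 1, 1, 2].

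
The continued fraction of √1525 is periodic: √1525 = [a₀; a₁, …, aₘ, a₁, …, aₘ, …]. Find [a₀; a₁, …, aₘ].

[39; 19, 1, 1, 19, 78]

a₀ = ⌊√1525⌋ = 39.
With m₀=0, d₀=1 and mₖ₊₁ = dₖaₖ − mₖ, dₖ₊₁ = (n − mₖ₊₁²)/dₖ, aₖ₊₁ = ⌊(a₀+mₖ₊₁)/dₖ₊₁⌋:
  k=1: m=39, d=4, a=19
  k=2: m=37, d=39, a=1
  k=3: m=2, d=39, a=1
  k=4: m=37, d=4, a=19
  k=5: m=39, d=1, a=78
d=1 and a=2a₀=78 at k=5, so the next step gives (m, d) = (39, 4) again — its k=1 value — and the period has length 5.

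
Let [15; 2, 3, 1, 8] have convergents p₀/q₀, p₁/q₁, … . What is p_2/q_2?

Using pₖ = aₖpₖ₋₁ + pₖ₋₂, qₖ = aₖqₖ₋₁ + qₖ₋₂ (with p₋₁=1, p₋₂=0, q₋₁=0, q₋₂=1):
  k=0: a=15, p=15, q=1
  k=1: a=2, p=31, q=2
  k=2: a=3, p=108, q=7

108/7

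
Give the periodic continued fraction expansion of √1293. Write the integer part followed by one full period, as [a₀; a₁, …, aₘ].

[35; 1, 22, 1, 70]

a₀ = ⌊√1293⌋ = 35.
With m₀=0, d₀=1 and mₖ₊₁ = dₖaₖ − mₖ, dₖ₊₁ = (n − mₖ₊₁²)/dₖ, aₖ₊₁ = ⌊(a₀+mₖ₊₁)/dₖ₊₁⌋:
  k=1: m=35, d=68, a=1
  k=2: m=33, d=3, a=22
  k=3: m=33, d=68, a=1
  k=4: m=35, d=1, a=70
d=1 and a=2a₀=70 at k=4, so the next step gives (m, d) = (35, 68) again — its k=1 value — and the period has length 4.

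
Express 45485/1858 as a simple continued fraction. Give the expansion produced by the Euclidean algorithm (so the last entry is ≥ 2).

[24; 2, 12, 2, 2, 14]

45485 = 24·1858 + 893
1858 = 2·893 + 72
893 = 12·72 + 29
72 = 2·29 + 14
29 = 2·14 + 1
14 = 14·1 + 0  (stop)
So 45485/1858 = [24; 2, 12, 2, 2, 14].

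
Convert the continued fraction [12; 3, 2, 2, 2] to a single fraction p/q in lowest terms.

504/41

Fold from the inside: start with 2/1.
  2 + 1/2 = 5/2
  2 + 2/5 = 12/5
  3 + 5/12 = 41/12
  12 + 12/41 = 504/41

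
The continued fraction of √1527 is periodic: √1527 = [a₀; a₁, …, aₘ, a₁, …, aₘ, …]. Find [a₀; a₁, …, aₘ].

[39; 13, 78]

a₀ = ⌊√1527⌋ = 39.
With m₀=0, d₀=1 and mₖ₊₁ = dₖaₖ − mₖ, dₖ₊₁ = (n − mₖ₊₁²)/dₖ, aₖ₊₁ = ⌊(a₀+mₖ₊₁)/dₖ₊₁⌋:
  k=1: m=39, d=6, a=13
  k=2: m=39, d=1, a=78
d=1 and a=2a₀=78 at k=2, so the next step gives (m, d) = (39, 6) again — its k=1 value — and the period has length 2.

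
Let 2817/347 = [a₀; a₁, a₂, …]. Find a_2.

2817 = 8·347 + 41   →  a_0 = 8
347 = 8·41 + 19   →  a_1 = 8
41 = 2·19 + 3   →  a_2 = 2

2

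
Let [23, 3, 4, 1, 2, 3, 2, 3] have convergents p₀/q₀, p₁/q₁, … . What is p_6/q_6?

8089/347

Using pₖ = aₖpₖ₋₁ + pₖ₋₂, qₖ = aₖqₖ₋₁ + qₖ₋₂ (with p₋₁=1, p₋₂=0, q₋₁=0, q₋₂=1):
  k=0: a=23, p=23, q=1
  k=1: a=3, p=70, q=3
  k=2: a=4, p=303, q=13
  k=3: a=1, p=373, q=16
  k=4: a=2, p=1049, q=45
  k=5: a=3, p=3520, q=151
  k=6: a=2, p=8089, q=347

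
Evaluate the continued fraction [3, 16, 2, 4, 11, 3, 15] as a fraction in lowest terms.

Fold from the inside: start with 15/1.
  3 + 1/15 = 46/15
  11 + 15/46 = 521/46
  4 + 46/521 = 2130/521
  2 + 521/2130 = 4781/2130
  16 + 2130/4781 = 78626/4781
  3 + 4781/78626 = 240659/78626

240659/78626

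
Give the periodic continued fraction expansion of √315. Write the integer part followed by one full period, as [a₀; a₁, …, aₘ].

a₀ = ⌊√315⌋ = 17.
With m₀=0, d₀=1 and mₖ₊₁ = dₖaₖ − mₖ, dₖ₊₁ = (n − mₖ₊₁²)/dₖ, aₖ₊₁ = ⌊(a₀+mₖ₊₁)/dₖ₊₁⌋:
  k=1: m=17, d=26, a=1
  k=2: m=9, d=9, a=2
  k=3: m=9, d=26, a=1
  k=4: m=17, d=1, a=34
d=1 and a=2a₀=34 at k=4, so the next step gives (m, d) = (17, 26) again — its k=1 value — and the period has length 4.

[17; 1, 2, 1, 34]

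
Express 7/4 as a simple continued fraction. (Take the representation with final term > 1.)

7 = 1·4 + 3
4 = 1·3 + 1
3 = 3·1 + 0  (stop)
So 7/4 = [1; 1, 3].

[1; 1, 3]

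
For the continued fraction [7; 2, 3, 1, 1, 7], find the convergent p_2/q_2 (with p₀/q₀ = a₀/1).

Using pₖ = aₖpₖ₋₁ + pₖ₋₂, qₖ = aₖqₖ₋₁ + qₖ₋₂ (with p₋₁=1, p₋₂=0, q₋₁=0, q₋₂=1):
  k=0: a=7, p=7, q=1
  k=1: a=2, p=15, q=2
  k=2: a=3, p=52, q=7

52/7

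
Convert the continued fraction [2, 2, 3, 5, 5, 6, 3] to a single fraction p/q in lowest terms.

9143/3759

Using pₖ = aₖpₖ₋₁ + pₖ₋₂ and qₖ = aₖqₖ₋₁ + qₖ₋₂:
  k=0: a=2, p=2, q=1
  k=1: a=2, p=5, q=2
  k=2: a=3, p=17, q=7
  k=3: a=5, p=90, q=37
  k=4: a=5, p=467, q=192
  k=5: a=6, p=2892, q=1189
  k=6: a=3, p=9143, q=3759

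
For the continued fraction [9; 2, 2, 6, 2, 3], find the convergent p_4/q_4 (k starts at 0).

Using pₖ = aₖpₖ₋₁ + pₖ₋₂, qₖ = aₖqₖ₋₁ + qₖ₋₂ (with p₋₁=1, p₋₂=0, q₋₁=0, q₋₂=1):
  k=0: a=9, p=9, q=1
  k=1: a=2, p=19, q=2
  k=2: a=2, p=47, q=5
  k=3: a=6, p=301, q=32
  k=4: a=2, p=649, q=69

649/69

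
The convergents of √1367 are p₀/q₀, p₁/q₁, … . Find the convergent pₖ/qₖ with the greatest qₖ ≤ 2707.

√1367 = [36; 1, 35, 1, 72, …] (period length 4).
Convergents:
  p_0/q_0 = 36/1
  p_1/q_1 = 37/1
  p_2/q_2 = 1331/36
  p_3/q_3 = 1368/37
  p_4/q_4 = 99827/2700
  p_5/q_5 = 101195/2737
q_4 = 2700 ≤ 2707 < 2737 = q_5, so the answer is 99827/2700.

99827/2700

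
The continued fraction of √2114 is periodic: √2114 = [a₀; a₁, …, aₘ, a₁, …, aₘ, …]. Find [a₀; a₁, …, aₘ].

a₀ = ⌊√2114⌋ = 45.
With m₀=0, d₀=1 and mₖ₊₁ = dₖaₖ − mₖ, dₖ₊₁ = (n − mₖ₊₁²)/dₖ, aₖ₊₁ = ⌊(a₀+mₖ₊₁)/dₖ₊₁⌋:
  k=1: m=45, d=89, a=1
  k=2: m=44, d=2, a=44
  k=3: m=44, d=89, a=1
  k=4: m=45, d=1, a=90
d=1 and a=2a₀=90 at k=4, so the next step gives (m, d) = (45, 89) again — its k=1 value — and the period has length 4.

[45; 1, 44, 1, 90]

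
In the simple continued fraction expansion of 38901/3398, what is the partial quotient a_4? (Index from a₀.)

38901 = 11·3398 + 1523   →  a_0 = 11
3398 = 2·1523 + 352   →  a_1 = 2
1523 = 4·352 + 115   →  a_2 = 4
352 = 3·115 + 7   →  a_3 = 3
115 = 16·7 + 3   →  a_4 = 16

16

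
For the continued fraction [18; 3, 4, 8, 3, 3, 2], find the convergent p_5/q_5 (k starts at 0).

Using pₖ = aₖpₖ₋₁ + pₖ₋₂, qₖ = aₖqₖ₋₁ + qₖ₋₂ (with p₋₁=1, p₋₂=0, q₋₁=0, q₋₂=1):
  k=0: a=18, p=18, q=1
  k=1: a=3, p=55, q=3
  k=2: a=4, p=238, q=13
  k=3: a=8, p=1959, q=107
  k=4: a=3, p=6115, q=334
  k=5: a=3, p=20304, q=1109

20304/1109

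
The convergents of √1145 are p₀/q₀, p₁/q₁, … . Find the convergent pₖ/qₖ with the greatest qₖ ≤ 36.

√1145 = [33; 1, 5, 5, 1, 66, …] (period length 5).
Convergents:
  p_0/q_0 = 33/1
  p_1/q_1 = 34/1
  p_2/q_2 = 203/6
  p_3/q_3 = 1049/31
  p_4/q_4 = 1252/37
q_3 = 31 ≤ 36 < 37 = q_4, so the answer is 1049/31.

1049/31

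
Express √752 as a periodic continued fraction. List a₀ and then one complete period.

[27; 2, 2, 1, 2, 1, 2, 2, 54]

a₀ = ⌊√752⌋ = 27.
With m₀=0, d₀=1 and mₖ₊₁ = dₖaₖ − mₖ, dₖ₊₁ = (n − mₖ₊₁²)/dₖ, aₖ₊₁ = ⌊(a₀+mₖ₊₁)/dₖ₊₁⌋:
  k=1: m=27, d=23, a=2
  k=2: m=19, d=17, a=2
  k=3: m=15, d=31, a=1
  k=4: m=16, d=16, a=2
  k=5: m=16, d=31, a=1
  k=6: m=15, d=17, a=2
  k=7: m=19, d=23, a=2
  k=8: m=27, d=1, a=54
d=1 and a=2a₀=54 at k=8, so the next step gives (m, d) = (27, 23) again — its k=1 value — and the period has length 8.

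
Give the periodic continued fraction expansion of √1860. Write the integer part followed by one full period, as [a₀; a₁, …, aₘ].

[43; 7, 1, 4, 1, 7, 86]

a₀ = ⌊√1860⌋ = 43.
With m₀=0, d₀=1 and mₖ₊₁ = dₖaₖ − mₖ, dₖ₊₁ = (n − mₖ₊₁²)/dₖ, aₖ₊₁ = ⌊(a₀+mₖ₊₁)/dₖ₊₁⌋:
  k=1: m=43, d=11, a=7
  k=2: m=34, d=64, a=1
  k=3: m=30, d=15, a=4
  k=4: m=30, d=64, a=1
  k=5: m=34, d=11, a=7
  k=6: m=43, d=1, a=86
d=1 and a=2a₀=86 at k=6, so the next step gives (m, d) = (43, 11) again — its k=1 value — and the period has length 6.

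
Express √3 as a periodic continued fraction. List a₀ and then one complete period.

[1; 1, 2]

a₀ = ⌊√3⌋ = 1.
With m₀=0, d₀=1 and mₖ₊₁ = dₖaₖ − mₖ, dₖ₊₁ = (n − mₖ₊₁²)/dₖ, aₖ₊₁ = ⌊(a₀+mₖ₊₁)/dₖ₊₁⌋:
  k=1: m=1, d=2, a=1
  k=2: m=1, d=1, a=2
d=1 and a=2a₀=2 at k=2, so the next step gives (m, d) = (1, 2) again — its k=1 value — and the period has length 2.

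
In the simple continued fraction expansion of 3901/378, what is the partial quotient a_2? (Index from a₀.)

8

3901 = 10·378 + 121   →  a_0 = 10
378 = 3·121 + 15   →  a_1 = 3
121 = 8·15 + 1   →  a_2 = 8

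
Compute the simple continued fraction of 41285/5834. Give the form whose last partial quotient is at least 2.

[7; 13, 19, 2, 3, 3]

41285 = 7×5834 + 447
5834 = 13×447 + 23
447 = 19×23 + 10
23 = 2×10 + 3
10 = 3×3 + 1
3 = 3×1 + 0  (stop)
So 41285/5834 = [7; 13, 19, 2, 3, 3].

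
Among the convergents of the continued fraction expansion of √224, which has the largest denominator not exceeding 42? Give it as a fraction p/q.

√224 = [14; 1, 28, …] (period length 2).
Convergents:
  p_0/q_0 = 14/1
  p_1/q_1 = 15/1
  p_2/q_2 = 434/29
  p_3/q_3 = 449/30
  p_4/q_4 = 13006/869
q_3 = 30 ≤ 42 < 869 = q_4, so the answer is 449/30.

449/30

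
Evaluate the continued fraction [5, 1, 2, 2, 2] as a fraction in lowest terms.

97/17

Fold from the inside: start with 2/1.
  2 + 1/2 = 5/2
  2 + 2/5 = 12/5
  1 + 5/12 = 17/12
  5 + 12/17 = 97/17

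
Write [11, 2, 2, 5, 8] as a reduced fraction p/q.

2521/221

Using pₖ = aₖpₖ₋₁ + pₖ₋₂ and qₖ = aₖqₖ₋₁ + qₖ₋₂:
  k=0: a=11, p=11, q=1
  k=1: a=2, p=23, q=2
  k=2: a=2, p=57, q=5
  k=3: a=5, p=308, q=27
  k=4: a=8, p=2521, q=221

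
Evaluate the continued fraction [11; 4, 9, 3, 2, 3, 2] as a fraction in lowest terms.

Using pₖ = aₖpₖ₋₁ + pₖ₋₂ and qₖ = aₖqₖ₋₁ + qₖ₋₂:
  k=0: a=11, p=11, q=1
  k=1: a=4, p=45, q=4
  k=2: a=9, p=416, q=37
  k=3: a=3, p=1293, q=115
  k=4: a=2, p=3002, q=267
  k=5: a=3, p=10299, q=916
  k=6: a=2, p=23600, q=2099

23600/2099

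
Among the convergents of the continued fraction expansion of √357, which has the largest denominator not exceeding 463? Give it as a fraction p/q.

3401/180

√357 = [18; 1, 8, 2, 8, 1, 36, …] (period length 6).
Convergents:
  p_0/q_0 = 18/1
  p_1/q_1 = 19/1
  p_2/q_2 = 170/9
  p_3/q_3 = 359/19
  p_4/q_4 = 3042/161
  p_5/q_5 = 3401/180
  p_6/q_6 = 125478/6641
q_5 = 180 ≤ 463 < 6641 = q_6, so the answer is 3401/180.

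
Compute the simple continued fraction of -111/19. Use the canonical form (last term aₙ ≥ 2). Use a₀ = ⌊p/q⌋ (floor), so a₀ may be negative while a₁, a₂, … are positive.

-111 = -6×19 + 3
19 = 6×3 + 1
3 = 3×1 + 0  (stop)
So -111/19 = [-6; 6, 3].

[-6; 6, 3]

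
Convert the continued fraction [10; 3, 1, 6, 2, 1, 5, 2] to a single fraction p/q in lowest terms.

Using pₖ = aₖpₖ₋₁ + pₖ₋₂ and qₖ = aₖqₖ₋₁ + qₖ₋₂:
  k=0: a=10, p=10, q=1
  k=1: a=3, p=31, q=3
  k=2: a=1, p=41, q=4
  k=3: a=6, p=277, q=27
  k=4: a=2, p=595, q=58
  k=5: a=1, p=872, q=85
  k=6: a=5, p=4955, q=483
  k=7: a=2, p=10782, q=1051

10782/1051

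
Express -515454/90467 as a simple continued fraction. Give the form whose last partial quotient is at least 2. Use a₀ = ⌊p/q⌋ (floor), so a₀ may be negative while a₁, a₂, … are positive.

-515454 = -6×90467 + 27348
90467 = 3×27348 + 8423
27348 = 3×8423 + 2079
8423 = 4×2079 + 107
2079 = 19×107 + 46
107 = 2×46 + 15
46 = 3×15 + 1
15 = 15×1 + 0  (stop)
So -515454/90467 = [-6; 3, 3, 4, 19, 2, 3, 15].

[-6; 3, 3, 4, 19, 2, 3, 15]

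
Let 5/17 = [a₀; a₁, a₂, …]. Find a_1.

5 = 0·17 + 5   →  a_0 = 0
17 = 3·5 + 2   →  a_1 = 3

3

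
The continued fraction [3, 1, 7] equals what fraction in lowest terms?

Fold from the inside: start with 7/1.
  1 + 1/7 = 8/7
  3 + 7/8 = 31/8

31/8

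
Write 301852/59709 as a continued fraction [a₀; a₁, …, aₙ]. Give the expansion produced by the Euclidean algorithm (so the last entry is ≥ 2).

[5; 18, 18, 14, 13]

301852 = 5·59709 + 3307
59709 = 18·3307 + 183
3307 = 18·183 + 13
183 = 14·13 + 1
13 = 13·1 + 0  (stop)
So 301852/59709 = [5; 18, 18, 14, 13].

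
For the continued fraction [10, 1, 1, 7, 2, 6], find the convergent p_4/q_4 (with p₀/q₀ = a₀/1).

Using pₖ = aₖpₖ₋₁ + pₖ₋₂, qₖ = aₖqₖ₋₁ + qₖ₋₂ (with p₋₁=1, p₋₂=0, q₋₁=0, q₋₂=1):
  k=0: a=10, p=10, q=1
  k=1: a=1, p=11, q=1
  k=2: a=1, p=21, q=2
  k=3: a=7, p=158, q=15
  k=4: a=2, p=337, q=32

337/32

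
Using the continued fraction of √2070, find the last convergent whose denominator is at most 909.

16561/364

√2070 = [45; 2, 90, …] (period length 2).
Convergents:
  p_0/q_0 = 45/1
  p_1/q_1 = 91/2
  p_2/q_2 = 8235/181
  p_3/q_3 = 16561/364
  p_4/q_4 = 1498725/32941
q_3 = 364 ≤ 909 < 32941 = q_4, so the answer is 16561/364.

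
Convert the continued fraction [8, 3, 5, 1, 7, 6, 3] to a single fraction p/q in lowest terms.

24015/2888

Using pₖ = aₖpₖ₋₁ + pₖ₋₂ and qₖ = aₖqₖ₋₁ + qₖ₋₂:
  k=0: a=8, p=8, q=1
  k=1: a=3, p=25, q=3
  k=2: a=5, p=133, q=16
  k=3: a=1, p=158, q=19
  k=4: a=7, p=1239, q=149
  k=5: a=6, p=7592, q=913
  k=6: a=3, p=24015, q=2888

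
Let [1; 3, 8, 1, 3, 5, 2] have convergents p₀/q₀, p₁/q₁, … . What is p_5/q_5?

Using pₖ = aₖpₖ₋₁ + pₖ₋₂, qₖ = aₖqₖ₋₁ + qₖ₋₂ (with p₋₁=1, p₋₂=0, q₋₁=0, q₋₂=1):
  k=0: a=1, p=1, q=1
  k=1: a=3, p=4, q=3
  k=2: a=8, p=33, q=25
  k=3: a=1, p=37, q=28
  k=4: a=3, p=144, q=109
  k=5: a=5, p=757, q=573

757/573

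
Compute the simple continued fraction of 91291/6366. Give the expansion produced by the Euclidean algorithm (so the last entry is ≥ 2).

[14; 2, 1, 15, 19, 3, 2]

91291 = 14*6366 + 2167
6366 = 2*2167 + 2032
2167 = 1*2032 + 135
2032 = 15*135 + 7
135 = 19*7 + 2
7 = 3*2 + 1
2 = 2*1 + 0  (stop)
So 91291/6366 = [14; 2, 1, 15, 19, 3, 2].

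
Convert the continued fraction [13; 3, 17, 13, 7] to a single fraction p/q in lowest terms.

Fold from the inside: start with 7/1.
  13 + 1/7 = 92/7
  17 + 7/92 = 1571/92
  3 + 92/1571 = 4805/1571
  13 + 1571/4805 = 64036/4805

64036/4805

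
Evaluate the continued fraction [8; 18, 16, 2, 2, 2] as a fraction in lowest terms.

28661/3558

Using pₖ = aₖpₖ₋₁ + pₖ₋₂ and qₖ = aₖqₖ₋₁ + qₖ₋₂:
  k=0: a=8, p=8, q=1
  k=1: a=18, p=145, q=18
  k=2: a=16, p=2328, q=289
  k=3: a=2, p=4801, q=596
  k=4: a=2, p=11930, q=1481
  k=5: a=2, p=28661, q=3558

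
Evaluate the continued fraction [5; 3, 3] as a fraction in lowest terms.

53/10

Fold from the inside: start with 3/1.
  3 + 1/3 = 10/3
  5 + 3/10 = 53/10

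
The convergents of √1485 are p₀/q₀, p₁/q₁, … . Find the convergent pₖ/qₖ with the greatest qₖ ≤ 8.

77/2

√1485 = [38; 1, 1, 6, 1, 1, 76, …] (period length 6).
Convergents:
  p_0/q_0 = 38/1
  p_1/q_1 = 39/1
  p_2/q_2 = 77/2
  p_3/q_3 = 501/13
q_2 = 2 ≤ 8 < 13 = q_3, so the answer is 77/2.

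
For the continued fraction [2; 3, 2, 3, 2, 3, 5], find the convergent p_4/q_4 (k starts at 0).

126/55

Using pₖ = aₖpₖ₋₁ + pₖ₋₂, qₖ = aₖqₖ₋₁ + qₖ₋₂ (with p₋₁=1, p₋₂=0, q₋₁=0, q₋₂=1):
  k=0: a=2, p=2, q=1
  k=1: a=3, p=7, q=3
  k=2: a=2, p=16, q=7
  k=3: a=3, p=55, q=24
  k=4: a=2, p=126, q=55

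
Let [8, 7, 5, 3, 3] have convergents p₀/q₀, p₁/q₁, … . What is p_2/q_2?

Using pₖ = aₖpₖ₋₁ + pₖ₋₂, qₖ = aₖqₖ₋₁ + qₖ₋₂ (with p₋₁=1, p₋₂=0, q₋₁=0, q₋₂=1):
  k=0: a=8, p=8, q=1
  k=1: a=7, p=57, q=7
  k=2: a=5, p=293, q=36

293/36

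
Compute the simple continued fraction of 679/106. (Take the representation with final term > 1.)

679 = 6×106 + 43
106 = 2×43 + 20
43 = 2×20 + 3
20 = 6×3 + 2
3 = 1×2 + 1
2 = 2×1 + 0  (stop)
So 679/106 = [6; 2, 2, 6, 1, 2].

[6; 2, 2, 6, 1, 2]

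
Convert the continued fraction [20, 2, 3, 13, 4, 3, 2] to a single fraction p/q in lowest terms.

Fold from the inside: start with 2/1.
  3 + 1/2 = 7/2
  4 + 2/7 = 30/7
  13 + 7/30 = 397/30
  3 + 30/397 = 1221/397
  2 + 397/1221 = 2839/1221
  20 + 1221/2839 = 58001/2839

58001/2839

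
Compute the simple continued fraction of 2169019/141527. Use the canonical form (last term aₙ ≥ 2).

[15; 3, 14, 2, 11, 8, 17]

2169019 = 15·141527 + 46114
141527 = 3·46114 + 3185
46114 = 14·3185 + 1524
3185 = 2·1524 + 137
1524 = 11·137 + 17
137 = 8·17 + 1
17 = 17·1 + 0  (stop)
So 2169019/141527 = [15; 3, 14, 2, 11, 8, 17].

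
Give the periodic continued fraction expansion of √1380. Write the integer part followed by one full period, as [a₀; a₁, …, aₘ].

[37; 6, 1, 2, 1, 6, 74]

a₀ = ⌊√1380⌋ = 37.
With m₀=0, d₀=1 and mₖ₊₁ = dₖaₖ − mₖ, dₖ₊₁ = (n − mₖ₊₁²)/dₖ, aₖ₊₁ = ⌊(a₀+mₖ₊₁)/dₖ₊₁⌋:
  k=1: m=37, d=11, a=6
  k=2: m=29, d=49, a=1
  k=3: m=20, d=20, a=2
  k=4: m=20, d=49, a=1
  k=5: m=29, d=11, a=6
  k=6: m=37, d=1, a=74
d=1 and a=2a₀=74 at k=6, so the next step gives (m, d) = (37, 11) again — its k=1 value — and the period has length 6.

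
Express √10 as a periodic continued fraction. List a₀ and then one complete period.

[3; 6]

a₀ = ⌊√10⌋ = 3.
With m₀=0, d₀=1 and mₖ₊₁ = dₖaₖ − mₖ, dₖ₊₁ = (n − mₖ₊₁²)/dₖ, aₖ₊₁ = ⌊(a₀+mₖ₊₁)/dₖ₊₁⌋:
  k=1: m=3, d=1, a=6
d=1 and a=2a₀=6 at k=1, so the next step gives (m, d) = (3, 1) again — its k=1 value — and the period has length 1.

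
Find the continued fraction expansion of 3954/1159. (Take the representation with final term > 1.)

3954 = 3·1159 + 477
1159 = 2·477 + 205
477 = 2·205 + 67
205 = 3·67 + 4
67 = 16·4 + 3
4 = 1·3 + 1
3 = 3·1 + 0  (stop)
So 3954/1159 = [3; 2, 2, 3, 16, 1, 3].

[3; 2, 2, 3, 16, 1, 3]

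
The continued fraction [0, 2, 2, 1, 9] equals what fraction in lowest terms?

29/68

Fold from the inside: start with 9/1.
  1 + 1/9 = 10/9
  2 + 9/10 = 29/10
  2 + 10/29 = 68/29
  0 + 29/68 = 29/68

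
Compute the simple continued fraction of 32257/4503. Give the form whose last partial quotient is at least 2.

[7; 6, 8, 2, 5, 1, 2, 2]

32257 = 7·4503 + 736
4503 = 6·736 + 87
736 = 8·87 + 40
87 = 2·40 + 7
40 = 5·7 + 5
7 = 1·5 + 2
5 = 2·2 + 1
2 = 2·1 + 0  (stop)
So 32257/4503 = [7; 6, 8, 2, 5, 1, 2, 2].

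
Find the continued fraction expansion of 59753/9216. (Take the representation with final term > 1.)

59753 = 6×9216 + 4457
9216 = 2×4457 + 302
4457 = 14×302 + 229
302 = 1×229 + 73
229 = 3×73 + 10
73 = 7×10 + 3
10 = 3×3 + 1
3 = 3×1 + 0  (stop)
So 59753/9216 = [6; 2, 14, 1, 3, 7, 3, 3].

[6; 2, 14, 1, 3, 7, 3, 3]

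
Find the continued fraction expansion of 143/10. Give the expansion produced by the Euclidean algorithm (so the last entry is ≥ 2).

[14; 3, 3]

143 = 14*10 + 3
10 = 3*3 + 1
3 = 3*1 + 0  (stop)
So 143/10 = [14; 3, 3].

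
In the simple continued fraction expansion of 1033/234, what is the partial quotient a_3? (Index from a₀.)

1033 = 4·234 + 97   →  a_0 = 4
234 = 2·97 + 40   →  a_1 = 2
97 = 2·40 + 17   →  a_2 = 2
40 = 2·17 + 6   →  a_3 = 2

2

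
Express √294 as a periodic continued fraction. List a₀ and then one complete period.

a₀ = ⌊√294⌋ = 17.
With m₀=0, d₀=1 and mₖ₊₁ = dₖaₖ − mₖ, dₖ₊₁ = (n − mₖ₊₁²)/dₖ, aₖ₊₁ = ⌊(a₀+mₖ₊₁)/dₖ₊₁⌋:
  k=1: m=17, d=5, a=6
  k=2: m=13, d=25, a=1
  k=3: m=12, d=6, a=4
  k=4: m=12, d=25, a=1
  k=5: m=13, d=5, a=6
  k=6: m=17, d=1, a=34
d=1 and a=2a₀=34 at k=6, so the next step gives (m, d) = (17, 5) again — its k=1 value — and the period has length 6.

[17; 6, 1, 4, 1, 6, 34]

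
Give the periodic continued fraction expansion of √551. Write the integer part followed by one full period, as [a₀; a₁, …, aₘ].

[23; 2, 8, 1, 8, 2, 46]

a₀ = ⌊√551⌋ = 23.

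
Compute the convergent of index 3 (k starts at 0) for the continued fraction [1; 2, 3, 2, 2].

23/16

Using pₖ = aₖpₖ₋₁ + pₖ₋₂, qₖ = aₖqₖ₋₁ + qₖ₋₂ (with p₋₁=1, p₋₂=0, q₋₁=0, q₋₂=1):
  k=0: a=1, p=1, q=1
  k=1: a=2, p=3, q=2
  k=2: a=3, p=10, q=7
  k=3: a=2, p=23, q=16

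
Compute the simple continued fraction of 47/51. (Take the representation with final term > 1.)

[0; 1, 11, 1, 3]

47 = 0*51 + 47
51 = 1*47 + 4
47 = 11*4 + 3
4 = 1*3 + 1
3 = 3*1 + 0  (stop)
So 47/51 = [0; 1, 11, 1, 3].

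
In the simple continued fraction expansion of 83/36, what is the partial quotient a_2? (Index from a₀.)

3

83 = 2·36 + 11   →  a_0 = 2
36 = 3·11 + 3   →  a_1 = 3
11 = 3·3 + 2   →  a_2 = 3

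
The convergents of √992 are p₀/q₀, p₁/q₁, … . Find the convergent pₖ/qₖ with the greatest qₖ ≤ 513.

√992 = [31; 2, 62, …] (period length 2).
Convergents:
  p_0/q_0 = 31/1
  p_1/q_1 = 63/2
  p_2/q_2 = 3937/125
  p_3/q_3 = 7937/252
  p_4/q_4 = 496031/15749
q_3 = 252 ≤ 513 < 15749 = q_4, so the answer is 7937/252.

7937/252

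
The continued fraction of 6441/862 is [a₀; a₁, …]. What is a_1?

6441 = 7·862 + 407   →  a_0 = 7
862 = 2·407 + 48   →  a_1 = 2

2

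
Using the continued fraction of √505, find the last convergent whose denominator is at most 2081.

35978/1601

√505 = [22; 2, 8, 2, 44, …] (period length 4).
Convergents:
  p_0/q_0 = 22/1
  p_1/q_1 = 45/2
  p_2/q_2 = 382/17
  p_3/q_3 = 809/36
  p_4/q_4 = 35978/1601
  p_5/q_5 = 72765/3238
q_4 = 1601 ≤ 2081 < 3238 = q_5, so the answer is 35978/1601.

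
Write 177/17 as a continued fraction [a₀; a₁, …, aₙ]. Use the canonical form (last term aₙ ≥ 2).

[10; 2, 2, 3]

177 = 10·17 + 7
17 = 2·7 + 3
7 = 2·3 + 1
3 = 3·1 + 0  (stop)
So 177/17 = [10; 2, 2, 3].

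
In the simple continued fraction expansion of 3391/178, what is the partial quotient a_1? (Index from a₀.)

19

3391 = 19·178 + 9   →  a_0 = 19
178 = 19·9 + 7   →  a_1 = 19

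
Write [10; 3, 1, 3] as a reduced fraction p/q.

Fold from the inside: start with 3/1.
  1 + 1/3 = 4/3
  3 + 3/4 = 15/4
  10 + 4/15 = 154/15

154/15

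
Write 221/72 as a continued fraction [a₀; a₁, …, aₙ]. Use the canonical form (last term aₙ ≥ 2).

221 = 3*72 + 5
72 = 14*5 + 2
5 = 2*2 + 1
2 = 2*1 + 0  (stop)
So 221/72 = [3; 14, 2, 2].

[3; 14, 2, 2]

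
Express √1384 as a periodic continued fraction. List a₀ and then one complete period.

a₀ = ⌊√1384⌋ = 37.
With m₀=0, d₀=1 and mₖ₊₁ = dₖaₖ − mₖ, dₖ₊₁ = (n − mₖ₊₁²)/dₖ, aₖ₊₁ = ⌊(a₀+mₖ₊₁)/dₖ₊₁⌋:
  k=1: m=37, d=15, a=4
  k=2: m=23, d=57, a=1
  k=3: m=34, d=4, a=17
  k=4: m=34, d=57, a=1
  k=5: m=23, d=15, a=4
  k=6: m=37, d=1, a=74
d=1 and a=2a₀=74 at k=6, so the next step gives (m, d) = (37, 15) again — its k=1 value — and the period has length 6.

[37; 4, 1, 17, 1, 4, 74]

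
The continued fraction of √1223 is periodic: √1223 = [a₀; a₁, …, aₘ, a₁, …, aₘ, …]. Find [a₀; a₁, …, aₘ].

a₀ = ⌊√1223⌋ = 34.

[34; 1, 33, 1, 68]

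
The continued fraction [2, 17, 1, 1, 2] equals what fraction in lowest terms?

Fold from the inside: start with 2/1.
  1 + 1/2 = 3/2
  1 + 2/3 = 5/3
  17 + 3/5 = 88/5
  2 + 5/88 = 181/88

181/88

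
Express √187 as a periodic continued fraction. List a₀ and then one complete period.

[13; 1, 2, 13, 2, 1, 26]

a₀ = ⌊√187⌋ = 13.
With m₀=0, d₀=1 and mₖ₊₁ = dₖaₖ − mₖ, dₖ₊₁ = (n − mₖ₊₁²)/dₖ, aₖ₊₁ = ⌊(a₀+mₖ₊₁)/dₖ₊₁⌋:
  k=1: m=13, d=18, a=1
  k=2: m=5, d=9, a=2
  k=3: m=13, d=2, a=13
  k=4: m=13, d=9, a=2
  k=5: m=5, d=18, a=1
  k=6: m=13, d=1, a=26
d=1 and a=2a₀=26 at k=6, so the next step gives (m, d) = (13, 18) again — its k=1 value — and the period has length 6.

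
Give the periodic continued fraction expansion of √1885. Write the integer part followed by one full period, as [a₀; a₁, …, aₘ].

[43; 2, 2, 2, 86]

a₀ = ⌊√1885⌋ = 43.
With m₀=0, d₀=1 and mₖ₊₁ = dₖaₖ − mₖ, dₖ₊₁ = (n − mₖ₊₁²)/dₖ, aₖ₊₁ = ⌊(a₀+mₖ₊₁)/dₖ₊₁⌋:
  k=1: m=43, d=36, a=2
  k=2: m=29, d=29, a=2
  k=3: m=29, d=36, a=2
  k=4: m=43, d=1, a=86
d=1 and a=2a₀=86 at k=4, so the next step gives (m, d) = (43, 36) again — its k=1 value — and the period has length 4.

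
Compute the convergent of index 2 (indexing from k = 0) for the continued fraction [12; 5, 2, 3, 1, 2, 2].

Using pₖ = aₖpₖ₋₁ + pₖ₋₂, qₖ = aₖqₖ₋₁ + qₖ₋₂ (with p₋₁=1, p₋₂=0, q₋₁=0, q₋₂=1):
  k=0: a=12, p=12, q=1
  k=1: a=5, p=61, q=5
  k=2: a=2, p=134, q=11

134/11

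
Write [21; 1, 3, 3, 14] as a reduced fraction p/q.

4049/186

Fold from the inside: start with 14/1.
  3 + 1/14 = 43/14
  3 + 14/43 = 143/43
  1 + 43/143 = 186/143
  21 + 143/186 = 4049/186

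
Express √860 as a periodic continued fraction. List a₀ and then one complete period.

a₀ = ⌊√860⌋ = 29.
With m₀=0, d₀=1 and mₖ₊₁ = dₖaₖ − mₖ, dₖ₊₁ = (n − mₖ₊₁²)/dₖ, aₖ₊₁ = ⌊(a₀+mₖ₊₁)/dₖ₊₁⌋:
  k=1: m=29, d=19, a=3
  k=2: m=28, d=4, a=14
  k=3: m=28, d=19, a=3
  k=4: m=29, d=1, a=58
d=1 and a=2a₀=58 at k=4, so the next step gives (m, d) = (29, 19) again — its k=1 value — and the period has length 4.

[29; 3, 14, 3, 58]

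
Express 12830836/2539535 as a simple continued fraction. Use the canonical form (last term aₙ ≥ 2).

12830836 = 5*2539535 + 133161
2539535 = 19*133161 + 9476
133161 = 14*9476 + 497
9476 = 19*497 + 33
497 = 15*33 + 2
33 = 16*2 + 1
2 = 2*1 + 0  (stop)
So 12830836/2539535 = [5; 19, 14, 19, 15, 16, 2].

[5; 19, 14, 19, 15, 16, 2]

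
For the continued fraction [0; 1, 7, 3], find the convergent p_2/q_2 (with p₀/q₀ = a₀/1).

7/8

Using pₖ = aₖpₖ₋₁ + pₖ₋₂, qₖ = aₖqₖ₋₁ + qₖ₋₂ (with p₋₁=1, p₋₂=0, q₋₁=0, q₋₂=1):
  k=0: a=0, p=0, q=1
  k=1: a=1, p=1, q=1
  k=2: a=7, p=7, q=8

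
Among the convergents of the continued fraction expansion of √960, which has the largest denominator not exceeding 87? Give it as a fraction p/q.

1921/62

√960 = [30; 1, 60, …] (period length 2).
Convergents:
  p_0/q_0 = 30/1
  p_1/q_1 = 31/1
  p_2/q_2 = 1890/61
  p_3/q_3 = 1921/62
  p_4/q_4 = 117150/3781
q_3 = 62 ≤ 87 < 3781 = q_4, so the answer is 1921/62.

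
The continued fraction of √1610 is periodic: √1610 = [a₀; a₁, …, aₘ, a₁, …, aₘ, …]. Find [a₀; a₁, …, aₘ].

a₀ = ⌊√1610⌋ = 40.
With m₀=0, d₀=1 and mₖ₊₁ = dₖaₖ − mₖ, dₖ₊₁ = (n − mₖ₊₁²)/dₖ, aₖ₊₁ = ⌊(a₀+mₖ₊₁)/dₖ₊₁⌋:
  k=1: m=40, d=10, a=8
  k=2: m=40, d=1, a=80
d=1 and a=2a₀=80 at k=2, so the next step gives (m, d) = (40, 10) again — its k=1 value — and the period has length 2.

[40; 8, 80]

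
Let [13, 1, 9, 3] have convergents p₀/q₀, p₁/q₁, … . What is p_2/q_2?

139/10

Using pₖ = aₖpₖ₋₁ + pₖ₋₂, qₖ = aₖqₖ₋₁ + qₖ₋₂ (with p₋₁=1, p₋₂=0, q₋₁=0, q₋₂=1):
  k=0: a=13, p=13, q=1
  k=1: a=1, p=14, q=1
  k=2: a=9, p=139, q=10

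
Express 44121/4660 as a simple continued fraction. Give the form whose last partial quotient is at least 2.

44121 = 9·4660 + 2181
4660 = 2·2181 + 298
2181 = 7·298 + 95
298 = 3·95 + 13
95 = 7·13 + 4
13 = 3·4 + 1
4 = 4·1 + 0  (stop)
So 44121/4660 = [9; 2, 7, 3, 7, 3, 4].

[9; 2, 7, 3, 7, 3, 4]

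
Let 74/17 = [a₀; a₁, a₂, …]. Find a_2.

1

74 = 4·17 + 6   →  a_0 = 4
17 = 2·6 + 5   →  a_1 = 2
6 = 1·5 + 1   →  a_2 = 1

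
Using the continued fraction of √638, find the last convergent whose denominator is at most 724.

10937/433

√638 = [25; 3, 1, 6, 2, 6, 1, 3, 50, …] (period length 8).
Convergents:
  p_0/q_0 = 25/1
  p_1/q_1 = 76/3
  p_2/q_2 = 101/4
  p_3/q_3 = 682/27
  p_4/q_4 = 1465/58
  p_5/q_5 = 9472/375
  p_6/q_6 = 10937/433
  p_7/q_7 = 42283/1674
q_6 = 433 ≤ 724 < 1674 = q_7, so the answer is 10937/433.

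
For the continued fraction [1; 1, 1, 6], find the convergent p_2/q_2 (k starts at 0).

Using pₖ = aₖpₖ₋₁ + pₖ₋₂, qₖ = aₖqₖ₋₁ + qₖ₋₂ (with p₋₁=1, p₋₂=0, q₋₁=0, q₋₂=1):
  k=0: a=1, p=1, q=1
  k=1: a=1, p=2, q=1
  k=2: a=1, p=3, q=2

3/2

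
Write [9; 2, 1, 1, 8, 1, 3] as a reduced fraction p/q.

1757/187

Fold from the inside: start with 3/1.
  1 + 1/3 = 4/3
  8 + 3/4 = 35/4
  1 + 4/35 = 39/35
  1 + 35/39 = 74/39
  2 + 39/74 = 187/74
  9 + 74/187 = 1757/187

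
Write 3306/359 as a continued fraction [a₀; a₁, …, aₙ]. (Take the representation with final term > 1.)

[9; 4, 1, 3, 1, 2, 5]

3306 = 9·359 + 75
359 = 4·75 + 59
75 = 1·59 + 16
59 = 3·16 + 11
16 = 1·11 + 5
11 = 2·5 + 1
5 = 5·1 + 0  (stop)
So 3306/359 = [9; 4, 1, 3, 1, 2, 5].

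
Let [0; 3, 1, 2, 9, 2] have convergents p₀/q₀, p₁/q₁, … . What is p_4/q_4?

28/103

Using pₖ = aₖpₖ₋₁ + pₖ₋₂, qₖ = aₖqₖ₋₁ + qₖ₋₂ (with p₋₁=1, p₋₂=0, q₋₁=0, q₋₂=1):
  k=0: a=0, p=0, q=1
  k=1: a=3, p=1, q=3
  k=2: a=1, p=1, q=4
  k=3: a=2, p=3, q=11
  k=4: a=9, p=28, q=103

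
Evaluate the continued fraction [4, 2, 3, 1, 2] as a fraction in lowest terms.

111/25

Using pₖ = aₖpₖ₋₁ + pₖ₋₂ and qₖ = aₖqₖ₋₁ + qₖ₋₂:
  k=0: a=4, p=4, q=1
  k=1: a=2, p=9, q=2
  k=2: a=3, p=31, q=7
  k=3: a=1, p=40, q=9
  k=4: a=2, p=111, q=25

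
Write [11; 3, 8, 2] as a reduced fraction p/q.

Fold from the inside: start with 2/1.
  8 + 1/2 = 17/2
  3 + 2/17 = 53/17
  11 + 17/53 = 600/53

600/53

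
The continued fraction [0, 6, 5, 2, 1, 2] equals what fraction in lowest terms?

Using pₖ = aₖpₖ₋₁ + pₖ₋₂ and qₖ = aₖqₖ₋₁ + qₖ₋₂:
  k=0: a=0, p=0, q=1
  k=1: a=6, p=1, q=6
  k=2: a=5, p=5, q=31
  k=3: a=2, p=11, q=68
  k=4: a=1, p=16, q=99
  k=5: a=2, p=43, q=266

43/266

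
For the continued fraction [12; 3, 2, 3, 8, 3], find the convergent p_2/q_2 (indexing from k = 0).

Using pₖ = aₖpₖ₋₁ + pₖ₋₂, qₖ = aₖqₖ₋₁ + qₖ₋₂ (with p₋₁=1, p₋₂=0, q₋₁=0, q₋₂=1):
  k=0: a=12, p=12, q=1
  k=1: a=3, p=37, q=3
  k=2: a=2, p=86, q=7

86/7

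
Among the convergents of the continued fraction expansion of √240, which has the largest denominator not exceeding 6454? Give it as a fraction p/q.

58575/3781

√240 = [15; 2, 30, …] (period length 2).
Convergents:
  p_0/q_0 = 15/1
  p_1/q_1 = 31/2
  p_2/q_2 = 945/61
  p_3/q_3 = 1921/124
  p_4/q_4 = 58575/3781
  p_5/q_5 = 119071/7686
q_4 = 3781 ≤ 6454 < 7686 = q_5, so the answer is 58575/3781.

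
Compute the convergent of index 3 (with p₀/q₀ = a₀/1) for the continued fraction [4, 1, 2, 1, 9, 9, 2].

Using pₖ = aₖpₖ₋₁ + pₖ₋₂, qₖ = aₖqₖ₋₁ + qₖ₋₂ (with p₋₁=1, p₋₂=0, q₋₁=0, q₋₂=1):
  k=0: a=4, p=4, q=1
  k=1: a=1, p=5, q=1
  k=2: a=2, p=14, q=3
  k=3: a=1, p=19, q=4

19/4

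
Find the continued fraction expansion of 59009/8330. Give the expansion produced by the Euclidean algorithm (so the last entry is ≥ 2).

59009 = 7*8330 + 699
8330 = 11*699 + 641
699 = 1*641 + 58
641 = 11*58 + 3
58 = 19*3 + 1
3 = 3*1 + 0  (stop)
So 59009/8330 = [7; 11, 1, 11, 19, 3].

[7; 11, 1, 11, 19, 3]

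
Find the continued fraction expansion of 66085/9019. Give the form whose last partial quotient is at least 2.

[7; 3, 18, 9, 18]

66085 = 7*9019 + 2952
9019 = 3*2952 + 163
2952 = 18*163 + 18
163 = 9*18 + 1
18 = 18*1 + 0  (stop)
So 66085/9019 = [7; 3, 18, 9, 18].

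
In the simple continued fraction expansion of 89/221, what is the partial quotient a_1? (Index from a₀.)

89 = 0·221 + 89   →  a_0 = 0
221 = 2·89 + 43   →  a_1 = 2

2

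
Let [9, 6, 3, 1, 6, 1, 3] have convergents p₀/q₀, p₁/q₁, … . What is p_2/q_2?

174/19

Using pₖ = aₖpₖ₋₁ + pₖ₋₂, qₖ = aₖqₖ₋₁ + qₖ₋₂ (with p₋₁=1, p₋₂=0, q₋₁=0, q₋₂=1):
  k=0: a=9, p=9, q=1
  k=1: a=6, p=55, q=6
  k=2: a=3, p=174, q=19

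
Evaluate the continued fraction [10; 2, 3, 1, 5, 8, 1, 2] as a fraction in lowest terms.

Fold from the inside: start with 2/1.
  1 + 1/2 = 3/2
  8 + 2/3 = 26/3
  5 + 3/26 = 133/26
  1 + 26/133 = 159/133
  3 + 133/159 = 610/159
  2 + 159/610 = 1379/610
  10 + 610/1379 = 14400/1379

14400/1379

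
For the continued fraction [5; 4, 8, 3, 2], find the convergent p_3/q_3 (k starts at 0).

Using pₖ = aₖpₖ₋₁ + pₖ₋₂, qₖ = aₖqₖ₋₁ + qₖ₋₂ (with p₋₁=1, p₋₂=0, q₋₁=0, q₋₂=1):
  k=0: a=5, p=5, q=1
  k=1: a=4, p=21, q=4
  k=2: a=8, p=173, q=33
  k=3: a=3, p=540, q=103

540/103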